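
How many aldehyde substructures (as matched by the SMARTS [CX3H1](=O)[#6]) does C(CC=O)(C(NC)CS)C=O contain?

2

[CX3H1](=O)[#6] is the SMARTS for an aldehyde: an sp2 carbon with one H, double-bonded to O and single-bonded to carbon.
The molecule carries 2 separate instances of an aldehyde (-CHO) meeting every constraint; each maps to a distinct set of atoms, giving 2 matches.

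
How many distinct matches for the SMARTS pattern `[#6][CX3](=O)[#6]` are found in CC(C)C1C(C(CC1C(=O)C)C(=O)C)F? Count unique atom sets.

[#6][CX3](=O)[#6] is the SMARTS for a ketone: a carbonyl carbon (no H) flanked by two carbons.
The molecule carries 2 separate instances of an acetyl/ketone group (-C(=O)CH3) meeting every constraint; each maps to a distinct set of atoms, giving 2 matches.

2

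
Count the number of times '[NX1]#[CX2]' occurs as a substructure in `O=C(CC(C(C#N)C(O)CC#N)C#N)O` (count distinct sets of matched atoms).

3

[NX1]#[CX2] is the SMARTS for a nitrile: a nitrogen triple-bonded to a two-connected carbon.
The molecule carries 3 separate instances of a nitrile (-C#N) meeting every constraint; each maps to a distinct set of atoms, giving 3 matches.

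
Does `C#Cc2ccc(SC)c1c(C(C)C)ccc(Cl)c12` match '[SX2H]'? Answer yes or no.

No

The pattern [SX2H] describes an aliphatic sulfur with two connections, one being H — a thiol.
The closest candidate here is a methylthio ether (-SCH3), but the sulfur has H0 (bonded to two carbons), not H1. No other fragment satisfies the full query, so there is no match.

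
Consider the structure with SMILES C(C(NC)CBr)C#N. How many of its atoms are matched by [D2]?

4

The query [D2] means: atom with exactly two heavy-atom neighbours.
Check the 8 heavy atoms by environment: 3× C (D2) → match; 1× C (D3) → no; 1× N (D2) → match; 1× C (D1) → no; 1× Br (D1) → no; 1× N (D1) → no.
Summing the matching environments: 3 + 1 = 4 matching atoms.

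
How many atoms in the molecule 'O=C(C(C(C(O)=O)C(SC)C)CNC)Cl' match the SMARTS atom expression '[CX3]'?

The query [CX3] means: C with X3: aliphatic carbon with exactly 3 total connections.
Check the 15 heavy atoms by environment: 7× C (X4) → no; 2× C (X3) → match; 2× O (X1) → no; 1× Cl (X1) → no; 1× S (X2) → no; 1× N (X3) → no; 1× O (X2) → no.
That gives 2 matching atoms.

2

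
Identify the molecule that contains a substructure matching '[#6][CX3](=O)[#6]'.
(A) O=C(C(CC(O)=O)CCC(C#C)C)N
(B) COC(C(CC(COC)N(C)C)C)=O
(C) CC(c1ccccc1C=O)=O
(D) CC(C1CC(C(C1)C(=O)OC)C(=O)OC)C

C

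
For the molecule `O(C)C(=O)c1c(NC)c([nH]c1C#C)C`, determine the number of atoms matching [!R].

The query [!R] means: !R matches any atom not in a ring.
Check the 14 heavy atoms by environment: 1× n (aromatic, in 5-ring) → no; 4× c (aromatic, in 5-ring) → no; 6× C (acyclic) → match; 1× N (acyclic) → match; 2× O (acyclic) → match.
Summing the matching environments: 6 + 1 + 2 = 9 matching atoms.

9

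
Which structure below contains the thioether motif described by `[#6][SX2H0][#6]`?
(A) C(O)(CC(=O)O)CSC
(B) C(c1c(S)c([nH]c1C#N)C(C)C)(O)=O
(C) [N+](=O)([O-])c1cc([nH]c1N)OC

A

[#6][SX2H0][#6] describes an aliphatic sulfur bridging two carbons with no H on the sulfur (a thioether).
(A) contains a methylthio ether (-SCH3), which satisfies every atom and bond constraint.
(B) has a thiol (-SH) but the sulfur has H1, not H0 bridging two carbons.
(C) has a methoxy ether (-OCH3) but the bridging atom is O, not S.
So the answer is (A).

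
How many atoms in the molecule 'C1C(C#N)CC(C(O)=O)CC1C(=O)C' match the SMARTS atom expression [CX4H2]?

The query [CX4H2] means: sp3 carbon (X4) with exactly two hydrogens.
Check the 14 heavy atoms by environment: 3× C (H2, X4) → match; 3× C (H1, X4) → no; 1× C (H0, X2) → no; 1× N (H0, X1) → no; 2× C (H0, X3) → no; 2× O (H0, X1) → no; 1× O (H1, X2) → no; 1× C (H3, X4) → no.
That gives 3 matching atoms.

3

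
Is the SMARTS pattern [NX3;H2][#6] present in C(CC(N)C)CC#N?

The pattern [NX3;H2][#6] describes a trivalent nitrogen with two H attached to carbon — a primary amine.
The molecule carries a primary amino group (-NH2), whose atoms satisfy every constraint of the query, so the pattern matches.

Yes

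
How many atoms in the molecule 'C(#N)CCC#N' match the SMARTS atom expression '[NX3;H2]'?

0

The query [NX3;H2] means: aliphatic N with 3 total connections, two of them H — an -NH2 nitrogen (amine or amide).
Check the 6 heavy atoms by environment: 2× C (H2, X4) → no; 2× C (H0, X2) → no; 2× N (H0, X1) → no.
No environment satisfies the query, so 0 matching atoms.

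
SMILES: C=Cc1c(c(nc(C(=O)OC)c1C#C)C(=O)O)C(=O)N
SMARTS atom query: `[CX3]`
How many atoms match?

5

Check the 20 heavy atoms by environment: 1× n (aromatic, X2) → no; 5× c (aromatic, X3) → no; 2× C (X2) → no; 5× C (X3) → match; 3× O (X1) → no; 1× N (X3) → no; 2× O (X2) → no; 1× C (X4) → no.
That gives 5 matching atoms.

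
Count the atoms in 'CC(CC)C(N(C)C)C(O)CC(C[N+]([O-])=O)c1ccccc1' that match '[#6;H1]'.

The query [#6;H1] means: any carbon bearing exactly one hydrogen.
Check the 22 heavy atoms by environment: 4× C (H3) → no; 4× C (H1) → match; 3× C (H2) → no; 1× N (charge +1, H0) → no; 1× O (charge -1, H0) → no; 1× O (H0) → no; 1× N (H0) → no; 1× c (aromatic, H0) → no; 5× c (aromatic, H1) → match; 1× O (H1) → no.
Summing the matching environments: 4 + 5 = 9 matching atoms.

9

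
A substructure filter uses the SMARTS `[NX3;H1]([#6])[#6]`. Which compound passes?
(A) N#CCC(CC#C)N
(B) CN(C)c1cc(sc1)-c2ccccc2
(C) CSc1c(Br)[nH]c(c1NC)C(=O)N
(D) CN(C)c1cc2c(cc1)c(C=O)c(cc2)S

C

[NX3;H1]([#6])[#6] describes a trivalent nitrogen with one H, bonded to two carbons (a secondary amine).
(A) has a primary amino group (-NH2) but the nitrogen has H2 and only one carbon neighbour.
(B) has a dimethylamino group (-N(CH3)2) but the nitrogen has H0, not H1.
(C) contains an N-methylamino group (-NHCH3), which satisfies every atom and bond constraint.
(D) has a dimethylamino group (-N(CH3)2) but the nitrogen has H0, not H1.
So the answer is (C).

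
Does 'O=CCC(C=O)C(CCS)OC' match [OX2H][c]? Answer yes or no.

The pattern [OX2H][c] describes a hydroxyl oxygen attached to an aromatic carbon — a phenol.
The closest candidate here is a methoxy ether (-OCH3), but the oxygen has H0, not H1. No other fragment satisfies the full query, so there is no match.

No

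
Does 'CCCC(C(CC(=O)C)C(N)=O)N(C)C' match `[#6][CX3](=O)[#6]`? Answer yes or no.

Yes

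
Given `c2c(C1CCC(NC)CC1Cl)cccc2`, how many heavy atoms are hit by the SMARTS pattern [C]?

7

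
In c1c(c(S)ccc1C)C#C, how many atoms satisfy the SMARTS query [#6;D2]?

4

Check the 10 heavy atoms by environment: 3× c (aromatic, D2) → match; 3× c (aromatic, D3) → no; 2× C (D1) → no; 1× C (D2) → match; 1× S (D1) → no.
Summing the matching environments: 3 + 1 = 4 matching atoms.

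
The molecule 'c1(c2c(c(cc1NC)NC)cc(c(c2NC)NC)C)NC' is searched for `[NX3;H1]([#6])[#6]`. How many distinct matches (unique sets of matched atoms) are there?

5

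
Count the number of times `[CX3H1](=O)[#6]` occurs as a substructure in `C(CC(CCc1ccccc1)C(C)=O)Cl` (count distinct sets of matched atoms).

0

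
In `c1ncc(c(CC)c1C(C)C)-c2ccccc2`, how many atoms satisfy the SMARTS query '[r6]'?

The query [r6] means: r6 matches atoms in a six-membered ring.
Check the 17 heavy atoms by environment: 1× n (aromatic, in 6-ring) → match; 11× c (aromatic, in 6-ring) → match; 5× C (acyclic) → no.
Summing the matching environments: 1 + 11 = 12 matching atoms.

12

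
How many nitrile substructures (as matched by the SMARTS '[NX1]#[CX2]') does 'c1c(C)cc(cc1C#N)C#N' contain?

2

[NX1]#[CX2] is the SMARTS for a nitrile: a nitrogen triple-bonded to a two-connected carbon.
The molecule carries 2 separate instances of a nitrile (-C#N) meeting every constraint; each maps to a distinct set of atoms, giving 2 matches.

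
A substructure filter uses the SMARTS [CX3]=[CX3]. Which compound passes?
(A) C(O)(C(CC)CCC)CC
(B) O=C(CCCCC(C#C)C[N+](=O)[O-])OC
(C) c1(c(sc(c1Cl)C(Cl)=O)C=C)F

C

[CX3]=[CX3] describes a non-aromatic C=C double bond between two sp2 carbons (an alkene).
(A) has an ethyl group (-CH2CH3) but its C-C bond is a single bond between CX4 carbons, not CX3=CX3.
(B) has an ethynyl group (-C#CH) but the C-C bond is a triple bond, not a double bond.
(C) contains a vinyl group (-CH=CH2), which satisfies every atom and bond constraint.
So the answer is (C).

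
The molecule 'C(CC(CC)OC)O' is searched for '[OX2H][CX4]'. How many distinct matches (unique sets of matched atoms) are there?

1

[OX2H][CX4] is the SMARTS for an aliphatic alcohol: a hydroxyl oxygen bound to an sp3 (X4) carbon.
Exactly one fragment in the molecule meets all constraints, giving 1 match.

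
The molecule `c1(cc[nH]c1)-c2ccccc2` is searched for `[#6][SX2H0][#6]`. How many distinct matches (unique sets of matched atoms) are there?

0

[#6][SX2H0][#6] is the SMARTS for a thioether: an aliphatic sulfur bridging two carbons with no H on the sulfur.
No fragment in the molecule satisfies every constraint, giving 0 matches.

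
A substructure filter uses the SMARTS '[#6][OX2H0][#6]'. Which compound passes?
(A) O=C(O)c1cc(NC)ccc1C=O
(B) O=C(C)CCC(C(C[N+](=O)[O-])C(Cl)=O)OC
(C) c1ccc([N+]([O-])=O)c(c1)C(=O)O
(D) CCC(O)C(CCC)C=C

B

[#6][OX2H0][#6] describes an aliphatic oxygen bridging two carbons with no H on the oxygen (an ether).
(A) has a carboxylic acid group (-C(=O)OH) but the -OH oxygen has H1; the =O is OX1, not OX2.
(B) contains a methoxy ether (-OCH3), which satisfies every atom and bond constraint.
(C) has a carboxylic acid group (-C(=O)OH) but the -OH oxygen has H1; the =O is OX1, not OX2.
(D) has a hydroxyl group (-OH) but the oxygen has H1, not H0 bridging two carbons.
So the answer is (B).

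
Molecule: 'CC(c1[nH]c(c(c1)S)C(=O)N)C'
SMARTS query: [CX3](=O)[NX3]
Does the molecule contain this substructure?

The pattern [CX3](=O)[NX3] describes a carbonyl carbon bonded to a trivalent nitrogen — an amide.
The molecule carries a primary amide (-C(=O)NH2), whose atoms satisfy every constraint of the query, so the pattern matches.

Yes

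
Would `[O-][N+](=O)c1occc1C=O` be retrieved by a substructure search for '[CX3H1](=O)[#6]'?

The pattern [CX3H1](=O)[#6] describes an sp2 carbon with one H, double-bonded to O and single-bonded to carbon — an aldehyde.
The molecule carries an aldehyde (-CHO), whose atoms satisfy every constraint of the query, so the pattern matches.

Yes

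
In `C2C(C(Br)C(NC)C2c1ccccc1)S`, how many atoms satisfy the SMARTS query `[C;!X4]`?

0

Check the 15 heavy atoms by environment: 6× C (X4) → no; 6× c (aromatic, X3) → no; 1× N (X3) → no; 1× Br (X1) → no; 1× S (X2) → no.
No environment satisfies the query, so 0 matching atoms.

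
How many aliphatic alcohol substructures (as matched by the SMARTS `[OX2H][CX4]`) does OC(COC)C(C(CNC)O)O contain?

[OX2H][CX4] is the SMARTS for an aliphatic alcohol: a hydroxyl oxygen bound to an sp3 (X4) carbon.
The molecule carries 3 separate instances of a hydroxyl group (-OH) meeting every constraint; each maps to a distinct set of atoms, giving 3 matches.

3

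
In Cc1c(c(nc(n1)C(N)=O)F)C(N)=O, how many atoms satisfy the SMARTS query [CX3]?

2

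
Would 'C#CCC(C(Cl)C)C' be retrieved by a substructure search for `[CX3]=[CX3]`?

No

The pattern [CX3]=[CX3] describes a non-aromatic C=C double bond between two sp2 carbons — an alkene.
The closest candidate here is an ethynyl group (-C#CH), but the C-C bond is a triple bond, not a double bond. No other fragment satisfies the full query, so there is no match.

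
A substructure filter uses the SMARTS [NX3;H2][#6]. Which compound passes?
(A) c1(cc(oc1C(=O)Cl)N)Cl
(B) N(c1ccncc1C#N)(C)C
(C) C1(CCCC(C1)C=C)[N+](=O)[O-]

A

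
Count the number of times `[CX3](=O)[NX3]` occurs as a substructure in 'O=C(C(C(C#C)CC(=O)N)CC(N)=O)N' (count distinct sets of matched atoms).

3

[CX3](=O)[NX3] is the SMARTS for an amide: a carbonyl carbon bonded to a trivalent nitrogen.
The molecule carries 3 separate instances of a primary amide (-C(=O)NH2) meeting every constraint; each maps to a distinct set of atoms, giving 3 matches.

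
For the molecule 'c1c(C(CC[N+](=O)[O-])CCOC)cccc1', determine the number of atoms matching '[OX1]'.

The query [OX1] means: aliphatic oxygen with one total connection — typically a carbonyl =O or an oxide.
Check the 16 heavy atoms by environment: 6× C (X4) → no; 1× O (X2) → no; 6× c (aromatic, X3) → no; 1× N (charge +1, X3) → no; 1× O (charge -1, X1) → match; 1× O (X1) → match.
Summing the matching environments: 1 + 1 = 2 matching atoms.

2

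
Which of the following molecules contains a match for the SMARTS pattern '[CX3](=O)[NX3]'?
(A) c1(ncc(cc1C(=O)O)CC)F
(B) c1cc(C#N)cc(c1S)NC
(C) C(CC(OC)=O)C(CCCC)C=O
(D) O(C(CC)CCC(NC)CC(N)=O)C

[CX3](=O)[NX3] describes a carbonyl carbon bonded to a trivalent nitrogen (an amide).
(A) has a carboxylic acid group (-C(=O)OH) but the carbonyl is bonded to O, not to an NX3 nitrogen.
(B) has a nitrile (-C#N) but the nitrile N is NX1 (triple-bonded), not NX3.
(C) has a methyl-ester group (-C(=O)OCH3) but the carbonyl is bonded to O, not to an NX3 nitrogen.
(D) contains a primary amide (-C(=O)NH2), which satisfies every atom and bond constraint.
So the answer is (D).

D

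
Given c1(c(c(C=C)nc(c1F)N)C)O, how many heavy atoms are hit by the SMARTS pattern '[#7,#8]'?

3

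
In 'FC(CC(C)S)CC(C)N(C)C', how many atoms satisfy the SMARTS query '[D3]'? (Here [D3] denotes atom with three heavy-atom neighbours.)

The query [D3] means: atom with exactly three heavy-atom neighbours.
Check the 12 heavy atoms by environment: 4× C (D1) → no; 3× C (D3) → match; 2× C (D2) → no; 1× F (D1) → no; 1× S (D1) → no; 1× N (D3) → match.
Summing the matching environments: 3 + 1 = 4 matching atoms.

4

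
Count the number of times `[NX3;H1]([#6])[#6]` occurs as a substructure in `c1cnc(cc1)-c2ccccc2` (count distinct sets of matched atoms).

0

[NX3;H1]([#6])[#6] is the SMARTS for a secondary amine: a trivalent nitrogen with one H, bonded to two carbons.
No fragment in the molecule satisfies every constraint, giving 0 matches.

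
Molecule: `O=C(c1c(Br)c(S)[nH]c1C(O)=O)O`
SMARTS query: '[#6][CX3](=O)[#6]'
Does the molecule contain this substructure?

No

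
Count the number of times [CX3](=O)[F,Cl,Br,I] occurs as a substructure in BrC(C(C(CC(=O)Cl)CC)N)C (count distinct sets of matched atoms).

1

[CX3](=O)[F,Cl,Br,I] is the SMARTS for an acyl halide: a carbonyl carbon bonded to a halogen.
Exactly one fragment in the molecule meets all constraints, giving 1 match.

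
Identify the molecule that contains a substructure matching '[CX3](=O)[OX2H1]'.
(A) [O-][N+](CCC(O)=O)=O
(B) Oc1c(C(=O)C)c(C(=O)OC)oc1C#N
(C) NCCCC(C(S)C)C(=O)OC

A

[CX3](=O)[OX2H1] describes an sp2 carbon double-bonded to O and single-bonded to an -OH oxygen (a carboxylic acid).
(A) contains a carboxylic acid group (-C(=O)OH), which satisfies every atom and bond constraint.
(B) has a methyl-ester group (-C(=O)OCH3) but the singly-bonded O has no H (OX2H0, not OX2H1).
(C) has a methyl-ester group (-C(=O)OCH3) but the singly-bonded O has no H (OX2H0, not OX2H1).
So the answer is (A).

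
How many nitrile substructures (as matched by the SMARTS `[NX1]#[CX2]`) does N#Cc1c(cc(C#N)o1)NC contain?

[NX1]#[CX2] is the SMARTS for a nitrile: a nitrogen triple-bonded to a two-connected carbon.
The molecule carries 2 separate instances of a nitrile (-C#N) meeting every constraint; each maps to a distinct set of atoms, giving 2 matches.

2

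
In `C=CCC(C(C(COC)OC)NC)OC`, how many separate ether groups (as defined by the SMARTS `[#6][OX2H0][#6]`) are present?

3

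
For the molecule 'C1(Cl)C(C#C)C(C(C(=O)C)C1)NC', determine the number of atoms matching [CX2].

2

The query [CX2] means: C with X2: aliphatic carbon with exactly 2 total connections.
Check the 13 heavy atoms by environment: 7× C (X4) → no; 1× N (X3) → no; 2× C (X2) → match; 1× Cl (X1) → no; 1× C (X3) → no; 1× O (X1) → no.
That gives 2 matching atoms.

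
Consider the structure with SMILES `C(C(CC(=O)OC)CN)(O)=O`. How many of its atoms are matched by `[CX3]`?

The query [CX3] means: C with X3: aliphatic carbon with exactly 3 total connections.
Check the 11 heavy atoms by environment: 4× C (X4) → no; 2× C (X3) → match; 2× O (X1) → no; 2× O (X2) → no; 1× N (X3) → no.
That gives 2 matching atoms.

2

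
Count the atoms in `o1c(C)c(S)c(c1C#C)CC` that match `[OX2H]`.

The query [OX2H] means: aliphatic oxygen with two connections, one of which is H — an -OH oxygen.
Check the 11 heavy atoms by environment: 1× o (aromatic, H0, X2) → no; 4× c (aromatic, H0, X3) → no; 1× S (H1, X2) → no; 1× C (H2, X4) → no; 2× C (H3, X4) → no; 1× C (H0, X2) → no; 1× C (H1, X2) → no.
No environment satisfies the query, so 0 matching atoms.

0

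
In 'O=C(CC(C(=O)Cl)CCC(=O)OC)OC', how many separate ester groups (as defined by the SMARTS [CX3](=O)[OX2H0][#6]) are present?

2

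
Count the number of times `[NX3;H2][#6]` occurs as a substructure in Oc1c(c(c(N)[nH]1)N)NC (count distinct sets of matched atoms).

2

[NX3;H2][#6] is the SMARTS for a primary amine: a trivalent nitrogen with two H attached to carbon.
The molecule carries 2 separate instances of a primary amino group (-NH2) meeting every constraint; each maps to a distinct set of atoms, giving 2 matches.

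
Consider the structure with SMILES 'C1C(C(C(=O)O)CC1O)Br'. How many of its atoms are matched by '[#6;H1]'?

3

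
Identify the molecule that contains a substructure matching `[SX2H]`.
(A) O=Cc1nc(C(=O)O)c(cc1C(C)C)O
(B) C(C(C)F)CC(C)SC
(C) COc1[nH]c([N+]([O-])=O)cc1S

[SX2H] describes an aliphatic sulfur with two connections, one being H (a thiol).
(A) has a hydroxyl group (-OH) but it is an -OH, not an -SH.
(B) has a methylthio ether (-SCH3) but the sulfur has H0 (bonded to two carbons), not H1.
(C) contains a thiol (-SH), which satisfies every atom and bond constraint.
So the answer is (C).

C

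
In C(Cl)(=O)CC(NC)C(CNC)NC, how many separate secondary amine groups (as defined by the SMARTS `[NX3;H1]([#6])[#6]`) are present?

3

[NX3;H1]([#6])[#6] is the SMARTS for a secondary amine: a trivalent nitrogen with one H, bonded to two carbons.
The molecule carries 3 separate instances of an N-methylamino group (-NHCH3) meeting every constraint; each maps to a distinct set of atoms, giving 3 matches.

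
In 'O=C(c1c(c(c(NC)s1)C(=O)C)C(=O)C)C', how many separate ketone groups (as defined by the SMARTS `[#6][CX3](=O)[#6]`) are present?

[#6][CX3](=O)[#6] is the SMARTS for a ketone: a carbonyl carbon (no H) flanked by two carbons.
The molecule carries 3 separate instances of an acetyl/ketone group (-C(=O)CH3) meeting every constraint; each maps to a distinct set of atoms, giving 3 matches.

3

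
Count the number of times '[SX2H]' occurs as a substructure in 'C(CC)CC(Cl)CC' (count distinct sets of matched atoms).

0

[SX2H] is the SMARTS for a thiol: an aliphatic sulfur with two connections, one being H.
No fragment in the molecule satisfies every constraint, giving 0 matches.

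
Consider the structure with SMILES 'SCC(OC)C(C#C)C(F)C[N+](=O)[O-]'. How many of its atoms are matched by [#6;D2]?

3

The query [#6;D2] means: any carbon bonded to exactly two heavy atoms.
Check the 14 heavy atoms by environment: 3× C (D2) → match; 3× C (D3) → no; 2× C (D1) → no; 1× F (D1) → no; 1× O (D2) → no; 1× N (charge +1, D3) → no; 1× O (charge -1, D1) → no; 1× O (D1) → no; 1× S (D1) → no.
That gives 3 matching atoms.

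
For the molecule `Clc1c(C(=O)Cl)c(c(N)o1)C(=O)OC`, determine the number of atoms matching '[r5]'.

5

Check the 14 heavy atoms by environment: 1× o (aromatic, in 5-ring) → match; 4× c (aromatic, in 5-ring) → match; 3× C (acyclic) → no; 3× O (acyclic) → no; 2× Cl (acyclic) → no; 1× N (acyclic) → no.
Summing the matching environments: 1 + 4 = 5 matching atoms.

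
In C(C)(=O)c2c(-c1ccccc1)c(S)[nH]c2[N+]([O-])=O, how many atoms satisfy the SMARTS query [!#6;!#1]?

6

The query [!#6;!#1] means: not carbon and not hydrogen — any heteroatom.
Check the 18 heavy atoms by environment: 1× n (aromatic) → match; 10× c (aromatic) → no; 1× N (charge +1) → match; 1× O (charge -1) → match; 2× O → match; 1× S → match; 2× C → no.
Summing the matching environments: 1 + 1 + 1 + 2 + 1 = 6 matching atoms.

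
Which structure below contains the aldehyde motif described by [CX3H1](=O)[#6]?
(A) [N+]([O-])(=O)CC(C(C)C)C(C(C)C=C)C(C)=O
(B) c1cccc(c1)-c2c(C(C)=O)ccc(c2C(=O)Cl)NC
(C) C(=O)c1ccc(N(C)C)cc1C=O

[CX3H1](=O)[#6] describes an sp2 carbon with one H, double-bonded to O and single-bonded to carbon (an aldehyde).
(A) has an acetyl/ketone group (-C(=O)CH3) but the carbonyl carbon has H0 (two carbon neighbours), not H1.
(B) has an acetyl/ketone group (-C(=O)CH3) but the carbonyl carbon has H0 (two carbon neighbours), not H1.
(C) contains an aldehyde (-CHO), which satisfies every atom and bond constraint.
So the answer is (C).

C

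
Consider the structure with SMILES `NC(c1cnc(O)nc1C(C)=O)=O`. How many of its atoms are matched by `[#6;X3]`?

6

Check the 13 heavy atoms by environment: 2× n (aromatic, X2) → no; 4× c (aromatic, X3) → match; 2× C (X3) → match; 2× O (X1) → no; 1× N (X3) → no; 1× C (X4) → no; 1× O (X2) → no.
Summing the matching environments: 4 + 2 = 6 matching atoms.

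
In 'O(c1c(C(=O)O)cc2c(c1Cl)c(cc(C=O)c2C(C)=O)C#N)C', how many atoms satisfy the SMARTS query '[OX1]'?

Check the 23 heavy atoms by environment: 10× c (aromatic, X3) → no; 1× Cl (X1) → no; 3× C (X3) → no; 3× O (X1) → match; 1× C (X2) → no; 1× N (X1) → no; 2× O (X2) → no; 2× C (X4) → no.
That gives 3 matching atoms.

3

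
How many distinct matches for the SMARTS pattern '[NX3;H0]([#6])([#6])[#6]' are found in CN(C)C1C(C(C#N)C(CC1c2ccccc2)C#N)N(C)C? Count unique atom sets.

2

[NX3;H0]([#6])([#6])[#6] is the SMARTS for a tertiary amine: a trivalent nitrogen with no H, bonded to three carbons.
The molecule carries 2 separate instances of a dimethylamino group (-N(CH3)2) meeting every constraint; each maps to a distinct set of atoms, giving 2 matches.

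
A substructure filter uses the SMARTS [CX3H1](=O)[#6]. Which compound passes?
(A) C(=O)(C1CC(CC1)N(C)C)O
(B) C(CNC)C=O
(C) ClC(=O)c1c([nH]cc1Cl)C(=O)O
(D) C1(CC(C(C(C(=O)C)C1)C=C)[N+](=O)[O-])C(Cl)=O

[CX3H1](=O)[#6] describes an sp2 carbon with one H, double-bonded to O and single-bonded to carbon (an aldehyde).
(A) has a carboxylic acid group (-C(=O)OH) but the carbonyl carbon has H0 and is bonded to O, not H1.
(B) contains an aldehyde (-CHO), which satisfies every atom and bond constraint.
(C) has a carboxylic acid group (-C(=O)OH) but the carbonyl carbon has H0 and is bonded to O, not H1.
(D) has an acetyl/ketone group (-C(=O)CH3) but the carbonyl carbon has H0 (two carbon neighbours), not H1.
So the answer is (B).

B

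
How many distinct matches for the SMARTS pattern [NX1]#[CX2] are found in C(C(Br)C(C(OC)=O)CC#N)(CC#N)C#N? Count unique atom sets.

[NX1]#[CX2] is the SMARTS for a nitrile: a nitrogen triple-bonded to a two-connected carbon.
The molecule carries 3 separate instances of a nitrile (-C#N) meeting every constraint; each maps to a distinct set of atoms, giving 3 matches.

3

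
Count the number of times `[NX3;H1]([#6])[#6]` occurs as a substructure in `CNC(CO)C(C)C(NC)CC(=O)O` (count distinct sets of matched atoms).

[NX3;H1]([#6])[#6] is the SMARTS for a secondary amine: a trivalent nitrogen with one H, bonded to two carbons.
The molecule carries 2 separate instances of an N-methylamino group (-NHCH3) meeting every constraint; each maps to a distinct set of atoms, giving 2 matches.

2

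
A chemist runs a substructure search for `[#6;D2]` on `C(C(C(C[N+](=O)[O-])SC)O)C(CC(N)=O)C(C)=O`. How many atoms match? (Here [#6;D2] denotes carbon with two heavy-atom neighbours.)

The query [#6;D2] means: any carbon bonded to exactly two heavy atoms.
Check the 18 heavy atoms by environment: 3× C (D2) → match; 5× C (D3) → no; 4× O (D1) → no; 1× N (D1) → no; 1× N (charge +1, D3) → no; 1× O (charge -1, D1) → no; 2× C (D1) → no; 1× S (D2) → no.
That gives 3 matching atoms.

3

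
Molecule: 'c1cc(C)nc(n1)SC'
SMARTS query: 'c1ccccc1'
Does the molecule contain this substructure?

No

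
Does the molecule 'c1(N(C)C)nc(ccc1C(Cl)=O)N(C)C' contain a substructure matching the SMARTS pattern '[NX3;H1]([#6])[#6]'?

The pattern [NX3;H1]([#6])[#6] describes a trivalent nitrogen with one H, bonded to two carbons — a secondary amine.
The closest candidate here is a dimethylamino group (-N(CH3)2), but the nitrogen has H0, not H1. No other fragment satisfies the full query, so there is no match.

No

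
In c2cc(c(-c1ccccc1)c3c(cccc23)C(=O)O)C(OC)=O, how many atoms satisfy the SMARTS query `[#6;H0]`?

8

The query [#6;H0] means: any carbon with no attached hydrogen.
Check the 23 heavy atoms by environment: 6× c (aromatic, H0) → match; 10× c (aromatic, H1) → no; 2× C (H0) → match; 3× O (H0) → no; 1× O (H1) → no; 1× C (H3) → no.
Summing the matching environments: 6 + 2 = 8 matching atoms.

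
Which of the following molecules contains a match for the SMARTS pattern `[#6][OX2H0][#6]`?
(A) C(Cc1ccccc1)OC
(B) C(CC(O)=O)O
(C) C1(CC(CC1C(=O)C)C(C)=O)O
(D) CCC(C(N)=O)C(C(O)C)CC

A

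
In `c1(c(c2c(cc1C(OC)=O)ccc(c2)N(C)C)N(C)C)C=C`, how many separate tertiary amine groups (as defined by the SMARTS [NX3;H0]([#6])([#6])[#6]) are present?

2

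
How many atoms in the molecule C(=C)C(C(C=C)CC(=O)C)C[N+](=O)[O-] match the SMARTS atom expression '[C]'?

Check the 14 heavy atoms by environment: 10× C → match; 2× O → no; 1× N (charge +1) → no; 1× O (charge -1) → no.
That gives 10 matching atoms.

10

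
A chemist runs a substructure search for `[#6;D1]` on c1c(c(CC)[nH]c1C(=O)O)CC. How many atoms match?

2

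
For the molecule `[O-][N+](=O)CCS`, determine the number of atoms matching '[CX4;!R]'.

2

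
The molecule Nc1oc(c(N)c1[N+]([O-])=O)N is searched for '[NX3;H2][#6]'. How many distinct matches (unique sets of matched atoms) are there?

3

[NX3;H2][#6] is the SMARTS for a primary amine: a trivalent nitrogen with two H attached to carbon.
The molecule carries 3 separate instances of a primary amino group (-NH2) meeting every constraint; each maps to a distinct set of atoms, giving 3 matches.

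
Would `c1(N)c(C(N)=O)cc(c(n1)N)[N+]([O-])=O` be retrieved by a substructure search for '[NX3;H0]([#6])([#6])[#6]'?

No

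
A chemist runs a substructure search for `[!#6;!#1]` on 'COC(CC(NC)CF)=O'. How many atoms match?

The query [!#6;!#1] means: not carbon and not hydrogen — any heteroatom.
Check the 10 heavy atoms by environment: 6× C → no; 1× N → match; 1× F → match; 2× O → match.
Summing the matching environments: 1 + 1 + 2 = 4 matching atoms.

4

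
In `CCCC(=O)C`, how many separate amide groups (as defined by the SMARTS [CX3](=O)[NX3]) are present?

0

[CX3](=O)[NX3] is the SMARTS for an amide: a carbonyl carbon bonded to a trivalent nitrogen.
No fragment in the molecule satisfies every constraint, giving 0 matches.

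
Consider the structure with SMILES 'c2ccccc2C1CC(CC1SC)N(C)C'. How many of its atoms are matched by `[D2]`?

The query [D2] means: atom with exactly two heavy-atom neighbours.
Check the 16 heavy atoms by environment: 2× C (D2) → match; 3× C (D3) → no; 1× c (aromatic, D3) → no; 5× c (aromatic, D2) → match; 1× N (D3) → no; 3× C (D1) → no; 1× S (D2) → match.
Summing the matching environments: 2 + 5 + 1 = 8 matching atoms.

8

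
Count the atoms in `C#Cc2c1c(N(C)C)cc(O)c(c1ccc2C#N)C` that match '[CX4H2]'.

The query [CX4H2] means: sp3 carbon (X4) with exactly two hydrogens.
Check the 19 heavy atoms by environment: 7× c (aromatic, H0, X3) → no; 3× c (aromatic, H1, X3) → no; 1× N (H0, X3) → no; 3× C (H3, X4) → no; 2× C (H0, X2) → no; 1× C (H1, X2) → no; 1× N (H0, X1) → no; 1× O (H1, X2) → no.
No environment satisfies the query, so 0 matching atoms.

0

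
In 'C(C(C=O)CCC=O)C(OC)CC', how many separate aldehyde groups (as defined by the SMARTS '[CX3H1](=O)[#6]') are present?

2

[CX3H1](=O)[#6] is the SMARTS for an aldehyde: an sp2 carbon with one H, double-bonded to O and single-bonded to carbon.
The molecule carries 2 separate instances of an aldehyde (-CHO) meeting every constraint; each maps to a distinct set of atoms, giving 2 matches.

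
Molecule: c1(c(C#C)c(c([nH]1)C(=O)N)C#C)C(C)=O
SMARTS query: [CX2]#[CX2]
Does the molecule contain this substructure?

Yes

The pattern [CX2]#[CX2] describes a carbon-carbon triple bond — an alkyne.
The molecule carries an ethynyl group (-C#CH), whose atoms satisfy every constraint of the query, so the pattern matches.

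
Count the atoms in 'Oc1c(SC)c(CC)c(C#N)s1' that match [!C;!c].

Check the 12 heavy atoms by environment: 1× s (aromatic) → match; 4× c (aromatic) → no; 1× O → match; 4× C → no; 1× N → match; 1× S → match.
Summing the matching environments: 1 + 1 + 1 + 1 = 4 matching atoms.

4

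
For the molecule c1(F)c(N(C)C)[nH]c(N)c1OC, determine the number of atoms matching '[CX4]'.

3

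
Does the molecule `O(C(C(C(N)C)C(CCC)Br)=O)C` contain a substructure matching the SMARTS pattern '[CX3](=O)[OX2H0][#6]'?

Yes

The pattern [CX3](=O)[OX2H0][#6] describes a carbonyl carbon bonded to an oxygen that is itself bonded to carbon (no H on that O) — an ester.
The molecule carries a methyl-ester group (-C(=O)OCH3), whose atoms satisfy every constraint of the query, so the pattern matches.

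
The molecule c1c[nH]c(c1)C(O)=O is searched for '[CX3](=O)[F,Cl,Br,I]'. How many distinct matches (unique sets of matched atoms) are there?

[CX3](=O)[F,Cl,Br,I] is the SMARTS for an acyl halide: a carbonyl carbon bonded to a halogen.
The molecule has a carboxylic acid group (-C(=O)OH), but the carbonyl is bonded to -OH, not to a halogen; nothing else fits, so there are 0 matches.

0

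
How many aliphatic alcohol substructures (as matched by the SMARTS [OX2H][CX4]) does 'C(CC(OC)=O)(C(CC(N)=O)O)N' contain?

1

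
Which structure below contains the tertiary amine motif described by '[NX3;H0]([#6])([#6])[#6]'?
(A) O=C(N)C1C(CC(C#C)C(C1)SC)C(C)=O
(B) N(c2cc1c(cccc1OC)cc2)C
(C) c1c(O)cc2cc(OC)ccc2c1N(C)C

C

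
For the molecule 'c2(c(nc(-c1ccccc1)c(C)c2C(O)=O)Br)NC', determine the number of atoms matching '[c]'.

Check the 19 heavy atoms by environment: 1× n (aromatic) → no; 11× c (aromatic) → match; 3× C → no; 1× N → no; 1× Br → no; 2× O → no.
That gives 11 matching atoms.

11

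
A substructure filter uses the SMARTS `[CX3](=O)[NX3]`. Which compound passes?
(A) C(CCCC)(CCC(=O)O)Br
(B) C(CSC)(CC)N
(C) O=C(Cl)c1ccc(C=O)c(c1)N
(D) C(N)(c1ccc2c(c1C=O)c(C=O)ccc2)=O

D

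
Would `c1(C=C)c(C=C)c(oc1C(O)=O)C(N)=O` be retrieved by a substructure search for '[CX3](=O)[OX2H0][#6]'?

No

The pattern [CX3](=O)[OX2H0][#6] describes a carbonyl carbon bonded to an oxygen that is itself bonded to carbon (no H on that O) — an ester.
The closest candidate here is a primary amide (-C(=O)NH2), but the carbonyl is bonded to N, not to an O-C linkage. No other fragment satisfies the full query, so there is no match.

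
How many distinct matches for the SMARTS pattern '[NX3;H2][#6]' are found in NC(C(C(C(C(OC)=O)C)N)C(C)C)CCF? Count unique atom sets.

[NX3;H2][#6] is the SMARTS for a primary amine: a trivalent nitrogen with two H attached to carbon.
The molecule carries 2 separate instances of a primary amino group (-NH2) meeting every constraint; each maps to a distinct set of atoms, giving 2 matches.

2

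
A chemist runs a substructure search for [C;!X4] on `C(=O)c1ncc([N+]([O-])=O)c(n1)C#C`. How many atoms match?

3

The query [C;!X4] means: aliphatic carbon that does not have four total connections.
Check the 13 heavy atoms by environment: 2× n (aromatic, X2) → no; 4× c (aromatic, X3) → no; 2× C (X2) → match; 1× C (X3) → match; 2× O (X1) → no; 1× N (charge +1, X3) → no; 1× O (charge -1, X1) → no.
Summing the matching environments: 2 + 1 = 3 matching atoms.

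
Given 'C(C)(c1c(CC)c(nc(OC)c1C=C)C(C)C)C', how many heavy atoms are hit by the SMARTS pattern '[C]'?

Check the 18 heavy atoms by environment: 1× n (aromatic) → no; 5× c (aromatic) → no; 1× O → no; 11× C → match.
That gives 11 matching atoms.

11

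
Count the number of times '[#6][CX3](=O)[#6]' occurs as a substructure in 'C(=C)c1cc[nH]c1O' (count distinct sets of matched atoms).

[#6][CX3](=O)[#6] is the SMARTS for a ketone: a carbonyl carbon (no H) flanked by two carbons.
No fragment in the molecule satisfies every constraint, giving 0 matches.

0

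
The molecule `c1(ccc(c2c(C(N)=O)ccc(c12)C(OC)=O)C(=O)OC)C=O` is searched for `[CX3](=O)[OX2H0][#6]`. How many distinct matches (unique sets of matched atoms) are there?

2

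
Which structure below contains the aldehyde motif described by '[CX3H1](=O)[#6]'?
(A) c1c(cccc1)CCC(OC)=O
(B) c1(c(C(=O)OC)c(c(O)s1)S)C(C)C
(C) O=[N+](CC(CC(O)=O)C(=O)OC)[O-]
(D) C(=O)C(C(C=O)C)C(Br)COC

D

[CX3H1](=O)[#6] describes an sp2 carbon with one H, double-bonded to O and single-bonded to carbon (an aldehyde).
(A) has a methyl-ester group (-C(=O)OCH3) but the carbonyl carbon has H0, not H1.
(B) has a methyl-ester group (-C(=O)OCH3) but the carbonyl carbon has H0, not H1.
(C) has a methyl-ester group (-C(=O)OCH3) but the carbonyl carbon has H0, not H1.
(D) contains an aldehyde (-CHO), which satisfies every atom and bond constraint.
So the answer is (D).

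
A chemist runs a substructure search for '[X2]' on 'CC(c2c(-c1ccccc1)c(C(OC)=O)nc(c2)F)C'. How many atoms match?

2

The query [X2] means: any atom with exactly two total connections (bonds + H).
Check the 20 heavy atoms by environment: 1× n (aromatic, X2) → match; 11× c (aromatic, X3) → no; 1× F (X1) → no; 4× C (X4) → no; 1× C (X3) → no; 1× O (X1) → no; 1× O (X2) → match.
Summing the matching environments: 1 + 1 = 2 matching atoms.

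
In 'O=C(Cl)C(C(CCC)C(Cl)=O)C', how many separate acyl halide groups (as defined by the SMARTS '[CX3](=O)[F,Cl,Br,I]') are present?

[CX3](=O)[F,Cl,Br,I] is the SMARTS for an acyl halide: a carbonyl carbon bonded to a halogen.
The molecule carries 2 separate instances of an acyl chloride (-C(=O)Cl) meeting every constraint; each maps to a distinct set of atoms, giving 2 matches.

2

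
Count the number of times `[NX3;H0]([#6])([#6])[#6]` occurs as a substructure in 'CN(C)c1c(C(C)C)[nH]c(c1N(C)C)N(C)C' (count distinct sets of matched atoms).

[NX3;H0]([#6])([#6])[#6] is the SMARTS for a tertiary amine: a trivalent nitrogen with no H, bonded to three carbons.
The molecule carries 3 separate instances of a dimethylamino group (-N(CH3)2) meeting every constraint; each maps to a distinct set of atoms, giving 3 matches.

3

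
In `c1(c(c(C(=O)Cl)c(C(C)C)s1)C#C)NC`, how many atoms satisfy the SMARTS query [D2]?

The query [D2] means: atom with exactly two heavy-atom neighbours.
Check the 15 heavy atoms by environment: 1× s (aromatic, D2) → match; 4× c (aromatic, D3) → no; 1× C (D2) → match; 4× C (D1) → no; 1× N (D2) → match; 2× C (D3) → no; 1× O (D1) → no; 1× Cl (D1) → no.
Summing the matching environments: 1 + 1 + 1 = 3 matching atoms.

3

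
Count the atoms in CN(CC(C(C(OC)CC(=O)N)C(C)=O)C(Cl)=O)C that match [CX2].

0

The query [CX2] means: C with X2: aliphatic carbon with exactly 2 total connections.
Check the 19 heavy atoms by environment: 9× C (X4) → no; 1× O (X2) → no; 3× C (X3) → no; 3× O (X1) → no; 1× Cl (X1) → no; 2× N (X3) → no.
No environment satisfies the query, so 0 matching atoms.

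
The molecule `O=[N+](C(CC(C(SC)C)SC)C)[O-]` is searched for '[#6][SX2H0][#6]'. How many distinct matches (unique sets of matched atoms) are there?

2

[#6][SX2H0][#6] is the SMARTS for a thioether: an aliphatic sulfur bridging two carbons with no H on the sulfur.
The molecule carries 2 separate instances of a methylthio ether (-SCH3) meeting every constraint; each maps to a distinct set of atoms, giving 2 matches.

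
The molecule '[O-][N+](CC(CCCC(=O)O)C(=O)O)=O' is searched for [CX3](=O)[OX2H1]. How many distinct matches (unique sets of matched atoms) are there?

[CX3](=O)[OX2H1] is the SMARTS for a carboxylic acid: an sp2 carbon double-bonded to O and single-bonded to an -OH oxygen.
The molecule carries 2 separate instances of a carboxylic acid group (-C(=O)OH) meeting every constraint; each maps to a distinct set of atoms, giving 2 matches.

2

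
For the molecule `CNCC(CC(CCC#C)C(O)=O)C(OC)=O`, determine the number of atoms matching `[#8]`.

Check the 17 heavy atoms by environment: 12× C → no; 4× O → match; 1× N → no.
That gives 4 matching atoms.

4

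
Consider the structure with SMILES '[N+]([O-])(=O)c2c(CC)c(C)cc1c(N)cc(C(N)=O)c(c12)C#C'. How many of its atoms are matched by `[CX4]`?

3

Check the 22 heavy atoms by environment: 10× c (aromatic, X3) → no; 2× C (X2) → no; 1× C (X3) → no; 2× O (X1) → no; 2× N (X3) → no; 1× N (charge +1, X3) → no; 1× O (charge -1, X1) → no; 3× C (X4) → match.
That gives 3 matching atoms.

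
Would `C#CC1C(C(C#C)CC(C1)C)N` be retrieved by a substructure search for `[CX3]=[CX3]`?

No

The pattern [CX3]=[CX3] describes a non-aromatic C=C double bond between two sp2 carbons — an alkene.
The closest candidate here is an ethynyl group (-C#CH), but the C-C bond is a triple bond, not a double bond. No other fragment satisfies the full query, so there is no match.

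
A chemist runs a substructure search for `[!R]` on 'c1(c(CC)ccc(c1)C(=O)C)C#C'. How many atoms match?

7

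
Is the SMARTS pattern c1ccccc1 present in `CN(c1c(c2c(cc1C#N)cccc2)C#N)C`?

Yes

The pattern c1ccccc1 describes six aromatic carbons in a ring — a benzene ring.
The required atom environment is present in the molecule, so the pattern matches.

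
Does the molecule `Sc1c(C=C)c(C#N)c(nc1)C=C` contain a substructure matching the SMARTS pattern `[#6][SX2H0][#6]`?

No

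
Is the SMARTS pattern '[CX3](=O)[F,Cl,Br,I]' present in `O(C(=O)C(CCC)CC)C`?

No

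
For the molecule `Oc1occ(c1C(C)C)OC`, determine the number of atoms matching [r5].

5

Check the 11 heavy atoms by environment: 1× o (aromatic, in 5-ring) → match; 4× c (aromatic, in 5-ring) → match; 4× C (acyclic) → no; 2× O (acyclic) → no.
Summing the matching environments: 1 + 4 = 5 matching atoms.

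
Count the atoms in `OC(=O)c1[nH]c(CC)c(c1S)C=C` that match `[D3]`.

The query [D3] means: atom with exactly three heavy-atom neighbours.
Check the 13 heavy atoms by environment: 1× n (aromatic, D2) → no; 4× c (aromatic, D3) → match; 1× C (D3) → match; 2× O (D1) → no; 1× S (D1) → no; 2× C (D2) → no; 2× C (D1) → no.
Summing the matching environments: 4 + 1 = 5 matching atoms.

5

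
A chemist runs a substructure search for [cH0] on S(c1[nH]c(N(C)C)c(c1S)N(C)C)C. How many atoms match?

4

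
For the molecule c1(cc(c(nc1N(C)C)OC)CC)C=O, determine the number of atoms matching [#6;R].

Check the 15 heavy atoms by environment: 1× n (aromatic, in 6-ring) → no; 5× c (aromatic, in 6-ring) → match; 6× C (acyclic) → no; 2× O (acyclic) → no; 1× N (acyclic) → no.
That gives 5 matching atoms.

5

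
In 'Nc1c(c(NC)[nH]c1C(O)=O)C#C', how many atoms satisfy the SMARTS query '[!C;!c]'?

5

The query [!C;!c] means: neither aliphatic nor aromatic carbon — same as [!#6].
Check the 13 heavy atoms by environment: 1× n (aromatic) → match; 4× c (aromatic) → no; 4× C → no; 2× N → match; 2× O → match.
Summing the matching environments: 1 + 2 + 2 = 5 matching atoms.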